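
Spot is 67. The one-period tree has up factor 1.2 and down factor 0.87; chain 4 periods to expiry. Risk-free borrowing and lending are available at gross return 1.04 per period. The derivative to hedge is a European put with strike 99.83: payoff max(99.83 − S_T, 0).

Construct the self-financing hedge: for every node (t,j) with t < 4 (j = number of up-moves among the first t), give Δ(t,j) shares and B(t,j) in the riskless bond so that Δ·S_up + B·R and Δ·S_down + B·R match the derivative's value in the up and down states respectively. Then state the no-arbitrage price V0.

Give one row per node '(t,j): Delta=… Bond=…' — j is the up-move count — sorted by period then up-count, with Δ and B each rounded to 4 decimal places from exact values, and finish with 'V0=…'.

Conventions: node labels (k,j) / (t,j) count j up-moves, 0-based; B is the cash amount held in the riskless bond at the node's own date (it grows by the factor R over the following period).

(0,0): Delta=-0.7761 Bond=72.8902
(1,0): Delta=-0.9886 Bond=88.1918
(1,1): Delta=-0.6311 Bond=64.1483
(2,0): Delta=-1.0000 Bond=92.2984
(2,1): Delta=-0.9808 Bond=91.1745
(2,2): Delta=-0.3925 Bond=43.6929
(3,0): Delta=-1.0000 Bond=95.9904
(3,1): Delta=-1.0000 Bond=95.9904
(3,2): Delta=-0.9677 Bond=93.7213
(3,3): Delta=0.0000 Bond=0.0000
V0=20.8919

No-arbitrage ⇒ martingale measure with p* = (R−d)/(u−d) = 0.5152.
Terminal payoffs: V(4,0)=61.4459, V(4,1)=46.8864, V(4,2)=26.8043, V(4,3)=0.0000, V(4,4)=0.0000
  t=3,j=0: stock 44.1197 → up 52.9436 (V=46.8864), down 38.3841 (V=61.4459). Price 51.8707; hedge Δ=-1.0000, bond B=95.9904.
  t=3,j=1: stock 60.8548 → up 73.0257 (V=26.8043), down 52.9436 (V=46.8864). Price 35.1356; hedge Δ=-1.0000, bond B=95.9904.
  t=3,j=2: stock 83.9376 → up 100.7251 (V=0.0000), down 73.0257 (V=26.8043). Price 12.4962; hedge Δ=-0.9677, bond B=93.7213.
  t=3,j=3: stock 115.7760 → up 138.9312 (V=0.0000), down 100.7251 (V=0.0000). Price 0.0000; hedge Δ=0.0000, bond B=0.0000.
  t=2,j=0: stock 50.7123 → up 60.8548 (V=35.1356), down 44.1197 (V=51.8707). Price 41.5861; hedge Δ=-1.0000, bond B=92.2984.
  t=2,j=1: stock 69.9480 → up 83.9376 (V=12.4962), down 60.8548 (V=35.1356). Price 22.5701; hedge Δ=-0.9808, bond B=91.1745.
  t=2,j=2: stock 96.4800 → up 115.7760 (V=0.0000), down 83.9376 (V=12.4962). Price 5.8257; hedge Δ=-0.3925, bond B=43.6929.
  t=1,j=0: stock 58.2900 → up 69.9480 (V=22.5701), down 50.7123 (V=41.5861). Price 30.5673; hedge Δ=-0.9886, bond B=88.1918.
  t=1,j=1: stock 80.4000 → up 96.4800 (V=5.8257), down 69.9480 (V=22.5701). Price 13.4079; hedge Δ=-0.6311, bond B=64.1483.
  t=0,j=0: stock 67.0000 → up 80.4000 (V=13.4079), down 58.2900 (V=30.5673). Price 20.8919; hedge Δ=-0.7761, bond B=72.8902.
Check: Δ(0,0)·S0 + B(0,0) = 20.8919 = V0.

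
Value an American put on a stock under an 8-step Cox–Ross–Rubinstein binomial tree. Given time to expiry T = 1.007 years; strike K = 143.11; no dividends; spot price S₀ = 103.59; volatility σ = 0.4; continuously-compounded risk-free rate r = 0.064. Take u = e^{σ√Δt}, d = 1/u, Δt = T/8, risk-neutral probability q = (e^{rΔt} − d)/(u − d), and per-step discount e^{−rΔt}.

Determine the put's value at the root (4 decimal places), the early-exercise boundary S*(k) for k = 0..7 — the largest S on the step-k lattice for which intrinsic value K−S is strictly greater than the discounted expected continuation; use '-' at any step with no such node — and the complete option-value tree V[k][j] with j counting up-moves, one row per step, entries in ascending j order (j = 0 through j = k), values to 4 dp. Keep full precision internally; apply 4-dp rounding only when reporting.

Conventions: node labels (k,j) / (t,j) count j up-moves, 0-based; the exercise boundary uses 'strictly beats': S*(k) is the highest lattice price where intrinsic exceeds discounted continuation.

params: Δt=0.12587 u=1.15248 d=0.86769 q=0.49298 e^(-rΔt)=0.99198
t_8 payoffs: 109.8247 98.9001 84.3901 65.1177 39.5200 5.5209 0.0000 0.0000 0.0000
t_7: node(7,0) S=38.3607 payoff=104.7493 vs cont=103.6011 → 104.7493 [stop]  node(7,1) S=50.9510 payoff=92.1590 vs cont=91.0108 → 92.1590 [stop]  node(7,2) S=67.6735 payoff=75.4365 vs cont=74.2883 → 75.4365 [stop]  node(7,3) S=89.8845 payoff=53.2255 vs cont=52.0773 → 53.2255 [stop]  node(7,4) S=119.3853 payoff=23.7247 vs cont=22.5764 → 23.7247 [stop]  node(7,5) S=158.5686 payoff=0.0000 vs cont=2.7767 → 2.7767 [wait]  node(7,6) S=210.6121 payoff=0.0000 vs cont=0.0000 → 0.0000 [wait]  node(7,7) S=279.7368 payoff=0.0000 vs cont=0.0000 → 0.0000 [wait]  ⇒ S*(7)=119.3853
t_6: node(6,0) S=44.2099 payoff=98.9001 vs cont=97.7519 → 98.9001 [stop]  node(6,1) S=58.7199 payoff=84.3901 vs cont=83.2418 → 84.3901 [stop]  node(6,2) S=77.9923 payoff=65.1177 vs cont=63.9695 → 65.1177 [stop]  node(6,3) S=103.5900 payoff=39.5200 vs cont=38.3717 → 39.5200 [stop]  node(6,4) S=137.5891 payoff=5.5209 vs cont=13.2902 → 13.2902 [wait]  node(6,5) S=182.7470 payoff=0.0000 vs cont=1.3966 → 1.3966 [wait]  node(6,6) S=242.7261 payoff=0.0000 vs cont=0.0000 → 0.0000 [wait]  ⇒ S*(6)=103.5900
t_5: node(5,0) S=50.9510 payoff=92.1590 vs cont=91.0108 → 92.1590 [stop]  node(5,1) S=67.6735 payoff=75.4365 vs cont=74.2883 → 75.4365 [stop]  node(5,2) S=89.8845 payoff=53.2255 vs cont=52.0773 → 53.2255 [stop]  node(5,3) S=119.3853 payoff=23.7247 vs cont=26.3758 → 26.3758 [wait]  node(5,4) S=158.5686 payoff=0.0000 vs cont=7.3672 → 7.3672 [wait]  node(5,5) S=210.6121 payoff=0.0000 vs cont=0.7024 → 0.7024 [wait]  ⇒ S*(5)=89.8845
t_4: node(4,0) S=58.7199 payoff=84.3901 vs cont=83.2418 → 84.3901 [stop]  node(4,1) S=77.9923 payoff=65.1177 vs cont=63.9695 → 65.1177 [stop]  node(4,2) S=103.5900 payoff=39.5200 vs cont=39.6682 → 39.6682 [wait]  node(4,3) S=137.5891 payoff=5.5209 vs cont=16.8685 → 16.8685 [wait]  node(4,4) S=182.7470 payoff=0.0000 vs cont=4.0488 → 4.0488 [wait]  ⇒ S*(4)=77.9923
t_3: node(3,0) S=67.6735 payoff=75.4365 vs cont=74.2883 → 75.4365 [stop]  node(3,1) S=89.8845 payoff=53.2255 vs cont=52.1497 → 53.2255 [stop]  node(3,2) S=119.3853 payoff=23.7247 vs cont=28.2002 → 28.2002 [wait]  node(3,3) S=158.5686 payoff=0.0000 vs cont=10.4640 → 10.4640 [wait]  ⇒ S*(3)=89.8845
t_2: node(2,0) S=77.9923 payoff=65.1177 vs cont=63.9695 → 65.1177 [stop]  node(2,1) S=103.5900 payoff=39.5200 vs cont=40.5604 → 40.5604 [wait]  node(2,2) S=137.5891 payoff=5.5209 vs cont=19.3005 → 19.3005 [wait]  ⇒ S*(2)=77.9923
t_1: node(1,0) S=89.8845 payoff=53.2255 vs cont=52.5860 → 53.2255 [stop]  node(1,1) S=119.3853 payoff=23.7247 vs cont=29.8383 → 29.8383 [wait]  ⇒ S*(1)=89.8845
t_0: node(0,0) S=103.5900 payoff=39.5200 vs cont=41.3614 → 41.3614 [wait]  ⇒ S*(0)=-

price = 41.3614
boundary = - 89.8845 77.9923 89.8845 77.9923 89.8845 103.5900 119.3853
tree:
41.3614
53.2255 29.8383
65.1177 40.5604 19.3005
75.4365 53.2255 28.2002 10.4640
84.3901 65.1177 39.6682 16.8685 4.0488
92.1590 75.4365 53.2255 26.3758 7.3672 0.7024
98.9001 84.3901 65.1177 39.5200 13.2902 1.3966 0.0000
104.7493 92.1590 75.4365 53.2255 23.7247 2.7767 0.0000 0.0000
109.8247 98.9001 84.3901 65.1177 39.5200 5.5209 0.0000 0.0000 0.0000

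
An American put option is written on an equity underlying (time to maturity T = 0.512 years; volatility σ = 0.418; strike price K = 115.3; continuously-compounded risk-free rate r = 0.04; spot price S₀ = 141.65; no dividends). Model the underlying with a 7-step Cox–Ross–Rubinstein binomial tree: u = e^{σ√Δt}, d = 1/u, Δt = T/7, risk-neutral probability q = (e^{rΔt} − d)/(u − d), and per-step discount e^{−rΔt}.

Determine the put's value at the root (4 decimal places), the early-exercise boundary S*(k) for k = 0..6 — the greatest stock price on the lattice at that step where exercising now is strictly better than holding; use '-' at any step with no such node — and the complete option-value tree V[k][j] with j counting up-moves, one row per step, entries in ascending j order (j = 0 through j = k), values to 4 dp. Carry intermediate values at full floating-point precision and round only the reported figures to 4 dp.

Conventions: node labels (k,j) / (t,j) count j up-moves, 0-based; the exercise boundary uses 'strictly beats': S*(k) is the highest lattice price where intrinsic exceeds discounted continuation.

Δt=0.07314, u=1.11969, d=0.89311, q=0.48470, disc=e^(-rΔt)=0.99708
k=7 terminal: V=max(K-S,0) → 51.0986 34.8110 14.3913 0.0000 0.0000 0.0000 0.0000 0.0000
k=6: j=0 S=71.8853 intr=43.4147 cont=43.0778 V=43.4147[EX]; j=1 S=90.1223 intr=25.1777 cont=24.8408 V=25.1777[EX]; j=2 S=112.9860 intr=2.3140 cont=7.3942 V=7.3942[hold]; j=3 S=141.6500 intr=0.0000 cont=0.0000 V=0.0000[hold]; j=4 S=177.5860 intr=0.0000 cont=0.0000 V=0.0000[hold]; j=5 S=222.6388 intr=0.0000 cont=0.0000 V=0.0000[hold]; j=6 S=279.1212 intr=0.0000 cont=0.0000 V=0.0000[hold]  S*(6)=90.1223
k=5: j=0 S=80.4890 intr=34.8110 cont=34.4742 V=34.8110[EX]; j=1 S=100.9087 intr=14.3913 cont=16.5097 V=16.5097[hold]; j=2 S=126.5087 intr=0.0000 cont=3.7991 V=3.7991[hold]; j=3 S=158.6034 intr=0.0000 cont=0.0000 V=0.0000[hold]; j=4 S=198.8404 intr=0.0000 cont=0.0000 V=0.0000[hold]; j=5 S=249.2854 intr=0.0000 cont=0.0000 V=0.0000[hold]  S*(5)=80.4890
k=4: j=0 S=90.1223 intr=25.1777 cont=25.8646 V=25.8646[hold]; j=1 S=112.9860 intr=2.3140 cont=10.3186 V=10.3186[hold]; j=2 S=141.6500 intr=0.0000 cont=1.9520 V=1.9520[hold]; j=3 S=177.5860 intr=0.0000 cont=0.0000 V=0.0000[hold]; j=4 S=222.6388 intr=0.0000 cont=0.0000 V=0.0000[hold]  S*(4)=-
k=3: j=0 S=100.9087 intr=14.3913 cont=18.2759 V=18.2759[hold]; j=1 S=126.5087 intr=0.0000 cont=6.2450 V=6.2450[hold]; j=2 S=158.6034 intr=0.0000 cont=1.0029 V=1.0029[hold]; j=3 S=198.8404 intr=0.0000 cont=0.0000 V=0.0000[hold]  S*(3)=-
k=2: j=0 S=112.9860 intr=2.3140 cont=12.4082 V=12.4082[hold]; j=1 S=141.6500 intr=0.0000 cont=3.6933 V=3.6933[hold]; j=2 S=177.5860 intr=0.0000 cont=0.5153 V=0.5153[hold]  S*(2)=-
k=1: j=0 S=126.5087 intr=0.0000 cont=8.1602 V=8.1602[hold]; j=1 S=158.6034 intr=0.0000 cont=2.1467 V=2.1467[hold]  S*(1)=-
k=0: j=0 S=141.6500 intr=0.0000 cont=5.2301 V=5.2301[hold]  S*(0)=-

price = 5.2301
boundary = - - - - - 80.4890 90.1223
tree:
5.2301
8.1602 2.1467
12.4082 3.6933 0.5153
18.2759 6.2450 1.0029 0.0000
25.8646 10.3186 1.9520 0.0000 0.0000
34.8110 16.5097 3.7991 0.0000 0.0000 0.0000
43.4147 25.1777 7.3942 0.0000 0.0000 0.0000 0.0000
51.0986 34.8110 14.3913 0.0000 0.0000 0.0000 0.0000 0.0000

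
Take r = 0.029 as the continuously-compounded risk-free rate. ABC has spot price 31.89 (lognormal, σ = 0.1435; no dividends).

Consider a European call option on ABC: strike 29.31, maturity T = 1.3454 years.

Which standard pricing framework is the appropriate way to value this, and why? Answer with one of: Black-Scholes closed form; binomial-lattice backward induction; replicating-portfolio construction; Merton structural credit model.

Key observation: a European claim on ABC (strike 29.31) — a lognormal (GBM) underlying with constant rate and volatility — has an exact closed-form value; no lattice or capital structure is involved.

framework: Black-Scholes closed form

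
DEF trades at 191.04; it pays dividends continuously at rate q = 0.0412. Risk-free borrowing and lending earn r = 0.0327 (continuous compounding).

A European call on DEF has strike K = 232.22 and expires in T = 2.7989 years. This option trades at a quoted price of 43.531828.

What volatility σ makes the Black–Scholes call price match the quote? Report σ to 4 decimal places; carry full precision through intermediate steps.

At σ = 0.5039 the Black–Scholes value reproduces the quote:
σ√T = 0.5039·√2.7989 = 0.843020
d₁ = (ln(S/K) + (r−q+σ²/2)T) / (σ√T) = (ln(191.04/232.22) + (0.0327−0.0412+0.5039²/2)·2.7989) / 0.843020 = (-0.195202 + 0.331551) / 0.843020 = 0.161738
d₂ = d₁ − σ√T = 0.161738 − 0.843020 = -0.681282
e^{−rT} = 0.912539
e^{−qT} = 0.891086
N(d₁) = 0.564244,  N(d₂) = 0.247847
V = S·e^{−qT}·N(d₁) − K·e^{−rT}·N(d₂) = 96.052956 − 52.521127 = 43.531828 (the quoted price), and the Black–Scholes price is strictly increasing in σ, so σ is unique

sigma = 0.5039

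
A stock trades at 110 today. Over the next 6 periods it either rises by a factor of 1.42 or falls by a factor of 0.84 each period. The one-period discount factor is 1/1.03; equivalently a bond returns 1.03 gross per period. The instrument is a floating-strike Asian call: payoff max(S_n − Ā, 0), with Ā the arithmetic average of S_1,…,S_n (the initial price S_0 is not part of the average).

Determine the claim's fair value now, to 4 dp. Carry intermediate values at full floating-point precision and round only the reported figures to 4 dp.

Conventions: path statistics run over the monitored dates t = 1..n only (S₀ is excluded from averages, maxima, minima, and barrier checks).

price = 17.3277

Under the martingale measure an up-move has probability p* = 0.3276; value the claim as the probability-weighted average of per-path payoffs, discounted 6 periods at R = 1.03.
Enumerate all 2^6 = 64 price paths (U = up ×1.42, D = down ×0.84); each path with k up-moves has probability p*^k·(1−p*)^(6−k).
DDDDDD: Ā=62.4376, payoff=0.0000, prob=0.092431
UDDDDD: Ā=105.5492, payoff=0.0000, prob=0.045031
DUDDDD: Ā=94.9159, payoff=0.0000, prob=0.045031
UUDDDD: Ā=160.4530, payoff=0.0000, prob=0.021938
DDUDDD: Ā=85.9839, payoff=0.0000, prob=0.045031
UDUDDD: Ā=145.3537, payoff=0.0000, prob=0.021938
DUUDDD: Ā=134.7204, payoff=0.0000, prob=0.021938
UUUDDD: Ā=227.7416, payoff=0.0000, prob=0.010688
DDDUDD: Ā=78.4810, payoff=0.0000, prob=0.045031
UDDUDD: Ā=132.6703, payoff=0.0000, prob=0.021938
DUDUDD: Ā=122.0369, payoff=0.0000, prob=0.021938
UUDUDD: Ā=206.3005, payoff=0.0000, prob=0.010688
DDUUDD: Ā=113.1049, payoff=0.0000, prob=0.021938
UDUUDD: Ā=191.2012, payoff=0.0000, prob=0.010688
DUUUDD: Ā=180.5679, payoff=6.1112, prob=0.010688
UUUUDD: Ā=305.2457, payoff=10.3308, prob=0.005207
DDDDUD: Ā=72.1786, payoff=0.0000, prob=0.045031
UDDDUD: Ā=122.0162, payoff=0.0000, prob=0.021938
DUDDUD: Ā=111.3828, payoff=0.0000, prob=0.021938
UUDDUD: Ā=188.2900, payoff=0.0000, prob=0.010688
DDUDUD: Ā=102.4508, payoff=7.9790, prob=0.021938
UDUDUD: Ā=173.1907, payoff=13.4883, prob=0.010688
DUUDUD: Ā=162.5574, payoff=24.1217, prob=0.010688
UUUDUD: Ā=274.7994, payoff=40.7771, prob=0.005207
DDDUUD: Ā=94.9480, payoff=15.4819, prob=0.021938
UDDUUD: Ā=160.5073, payoff=26.1718, prob=0.010688
DUDUUD: Ā=149.8739, payoff=36.8051, prob=0.010688
UUDUUD: Ā=253.3583, payoff=62.2182, prob=0.005207
DDUUUD: Ā=140.9419, payoff=45.7371, prob=0.010688
UDUUUD: Ā=238.2590, payoff=77.3175, prob=0.005207
DUUUUD: Ā=227.6257, payoff=87.9508, prob=0.005207
UUUUUD: Ā=384.7958, payoff=148.6788, prob=0.002537
DDDDDU: Ā=66.8846, payoff=0.0000, prob=0.045031
UDDDDU: Ā=113.0667, payoff=0.0000, prob=0.021938
DUDDDU: Ā=102.4334, payoff=7.9965, prob=0.021938
UUDDDU: Ā=173.1612, payoff=13.5178, prob=0.010688
DDUDDU: Ā=93.5014, payoff=16.9285, prob=0.021938
UDUDDU: Ā=158.0619, payoff=28.6171, prob=0.010688
DUUDDU: Ā=147.4286, payoff=39.2505, prob=0.010688
UUUDDU: Ā=249.2245, payoff=66.3520, prob=0.005207
DDDUDU: Ā=85.9985, payoff=24.4313, prob=0.021938
UDDUDU: Ā=145.3785, payoff=41.3006, prob=0.010688
DUDUDU: Ā=134.7451, payoff=51.9339, prob=0.010688
UUDUDU: Ā=227.7834, payoff=87.7930, prob=0.005207
DDUUDU: Ā=125.8131, payoff=60.8659, prob=0.010688
UDUUDU: Ā=212.6841, payoff=102.8924, prob=0.005207
DUUUDU: Ā=202.0508, payoff=113.5257, prob=0.005207
UUUUDU: Ā=341.5620, payoff=191.9125, prob=0.002537
DDDDUU: Ā=79.6961, payoff=30.7337, prob=0.021938
UDDDUU: Ā=134.7244, payoff=51.9547, prob=0.010688
DUDDUU: Ā=124.0910, payoff=62.5880, prob=0.010688
UUDDUU: Ā=209.7730, payoff=105.8035, prob=0.005207
DDUDUU: Ā=115.1590, payoff=71.5200, prob=0.010688
UDUDUU: Ā=194.6736, payoff=120.9029, prob=0.005207
DUUDUU: Ā=184.0403, payoff=131.5362, prob=0.005207
UUUDUU: Ā=311.1157, payoff=222.3588, prob=0.002537
DDDUUU: Ā=107.6562, payoff=79.0229, prob=0.010688
UDDUUU: Ā=181.9902, payoff=133.5863, prob=0.005207
DUDUUU: Ā=171.3568, payoff=144.2196, prob=0.005207
UUDUUU: Ā=289.6747, payoff=243.7999, prob=0.002537
DDUUUU: Ā=162.4248, payoff=153.1516, prob=0.005207
UDUUUU: Ā=274.5753, payoff=258.8992, prob=0.002537
DUUUUU: Ā=263.9420, payoff=269.5325, prob=0.002537
UUUUUU: Ā=446.1877, payoff=455.6383, prob=0.001236
Price = Σ prob·payoff / R^6 = 20.690209 / 1.194052 = 17.3277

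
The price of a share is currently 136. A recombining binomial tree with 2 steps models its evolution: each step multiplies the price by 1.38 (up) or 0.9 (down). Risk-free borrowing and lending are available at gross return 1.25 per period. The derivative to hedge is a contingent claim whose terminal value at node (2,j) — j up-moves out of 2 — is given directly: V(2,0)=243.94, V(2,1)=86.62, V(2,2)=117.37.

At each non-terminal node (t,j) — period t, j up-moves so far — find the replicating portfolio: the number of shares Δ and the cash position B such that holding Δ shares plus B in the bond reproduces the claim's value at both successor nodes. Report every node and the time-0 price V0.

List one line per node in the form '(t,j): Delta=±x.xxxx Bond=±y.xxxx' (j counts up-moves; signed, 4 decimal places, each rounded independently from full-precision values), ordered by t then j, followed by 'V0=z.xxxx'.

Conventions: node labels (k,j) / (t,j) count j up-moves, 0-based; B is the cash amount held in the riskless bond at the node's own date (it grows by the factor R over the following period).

Under the risk-neutral measure, an up-move has probability p* = (R−d)/(u−d) = 0.7292 and values discount at R = 1.25.
At maturity the claim pays: V(2,0)=243.9400, V(2,1)=86.6200, V(2,2)=117.3700
(1,0): S=122.4000. Δ = (V_up−V_dn)/(S_up−S_dn) = (86.6200−243.9400)/(168.9120−110.1600) = -2.6777. V = [p*·86.6200 + (1−p*)·243.9400]/1.25 = 103.3820. B = V − Δ·S = 431.1320.
(1,1): S=187.6800. Δ = (V_up−V_dn)/(S_up−S_dn) = (117.3700−86.6200)/(258.9984−168.9120) = 0.3413. V = [p*·117.3700 + (1−p*)·86.6200]/1.25 = 87.2335. B = V − Δ·S = 23.1710.
(0,0): S=136.0000. Δ = (V_up−V_dn)/(S_up−S_dn) = (87.2335−103.3820)/(187.6800−122.4000) = -0.2474. V = [p*·87.2335 + (1−p*)·103.3820]/1.25 = 73.2856. B = V − Δ·S = 106.9283.
As a check, the time-0 holding Δ(0,0)·S0 + B(0,0) comes to 73.2856 — exactly V0.

(0,0): Delta=-0.2474 Bond=106.9283
(1,0): Delta=-2.6777 Bond=431.1320
(1,1): Delta=0.3413 Bond=23.1710
V0=73.2856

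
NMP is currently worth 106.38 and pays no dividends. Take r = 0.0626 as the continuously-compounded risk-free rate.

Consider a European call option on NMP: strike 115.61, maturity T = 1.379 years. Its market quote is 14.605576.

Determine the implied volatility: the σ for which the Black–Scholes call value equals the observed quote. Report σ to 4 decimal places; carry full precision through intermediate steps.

sigma = 0.2916

At σ = 0.2916 the Black–Scholes value reproduces the quote:
σ√T = 0.2916·√1.379 = 0.342428
d₁ = (ln(S/K) + (r+σ²/2)T) / (σ√T) = (ln(106.38/115.61) + (0.0626+0.2916²/2)·1.379) / 0.342428 = (-0.083205 + 0.144954) / 0.342428 = 0.180327
d₂ = d₁ − σ√T = 0.180327 − 0.342428 = -0.162101
e^{−rT} = 0.917296
N(d₁) = 0.571552,  N(d₂) = 0.435613
V = S·N(d₁) − K·e^{−rT}·N(d₂) = 60.801713 − 46.196138 = 14.605576 (the quoted price), and the Black–Scholes price is strictly increasing in σ, so σ is unique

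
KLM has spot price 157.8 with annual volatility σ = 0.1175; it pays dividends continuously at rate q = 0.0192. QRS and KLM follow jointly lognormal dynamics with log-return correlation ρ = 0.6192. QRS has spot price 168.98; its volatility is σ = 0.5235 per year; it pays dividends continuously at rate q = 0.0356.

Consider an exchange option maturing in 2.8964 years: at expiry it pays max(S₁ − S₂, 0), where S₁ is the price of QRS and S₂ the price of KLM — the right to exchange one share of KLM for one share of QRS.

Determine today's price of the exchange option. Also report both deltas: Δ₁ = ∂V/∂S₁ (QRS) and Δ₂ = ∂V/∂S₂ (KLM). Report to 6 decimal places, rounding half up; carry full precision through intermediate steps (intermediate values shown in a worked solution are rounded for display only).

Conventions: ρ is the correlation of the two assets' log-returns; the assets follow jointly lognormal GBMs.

exchange price = 47.539768
Δ1 = 0.597253
Δ2 = -0.338302

σ_eff = √(σ₁² + σ₂² − 2ρσ₁σ₂) = √(0.5235² + 0.1175² − 2·0.6192·0.5235·0.1175) = 0.460090
d₁ = (ln(S₁/S₂) + (q₂ − q₁ + σ_eff²/2)T) / (σ_eff√T) = (ln(168.98/157.8) + (0.0192 − 0.0356 + 0.105841)·2.8964) / 0.783019 = 0.418266
d₂ = d₁ − σ_eff√T = 0.418266 − 0.783019 = -0.364753
N(d₁) = 0.662124,  N(d₂) = 0.357648
V = S₁·e^{−q₁T}·N(d₁) − S₂·e^{−q₂T}·N(d₂) = 100.923790 − 53.384022 = 47.539768
Key observation: r never enters — measured in units of KLM, the claim is a call on S₁/S₂ struck at 1, so only the dividend yields and σ_eff matter.
Δ₁ = e^{−q₁T}·N(d₁) = 0.597253;  Δ₂ = −e^{−q₂T}·N(d₂) = -0.338302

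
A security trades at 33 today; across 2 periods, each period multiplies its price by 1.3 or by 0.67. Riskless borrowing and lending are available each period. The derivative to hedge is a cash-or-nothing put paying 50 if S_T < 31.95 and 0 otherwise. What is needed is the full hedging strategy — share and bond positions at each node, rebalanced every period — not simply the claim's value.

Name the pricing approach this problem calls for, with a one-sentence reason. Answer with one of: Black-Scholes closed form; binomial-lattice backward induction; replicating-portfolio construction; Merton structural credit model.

framework: replicating-portfolio construction

Key observation: the deliverable is the dynamic trading strategy on the 2-step tree (spot 33, moves 1.3 and 0.67), so the valuation must go through the node-by-node replicating-portfolio solve.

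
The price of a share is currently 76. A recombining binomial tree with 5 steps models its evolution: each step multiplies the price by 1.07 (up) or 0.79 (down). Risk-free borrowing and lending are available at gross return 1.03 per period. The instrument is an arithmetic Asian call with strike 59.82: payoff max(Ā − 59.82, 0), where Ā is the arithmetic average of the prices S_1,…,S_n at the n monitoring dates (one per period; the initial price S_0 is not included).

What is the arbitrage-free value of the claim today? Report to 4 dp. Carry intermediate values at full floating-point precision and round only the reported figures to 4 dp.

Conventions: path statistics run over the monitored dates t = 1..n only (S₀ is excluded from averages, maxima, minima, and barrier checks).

Set p* = 0.8571 (from d < R < u); the path-dependent value is the discounted p*-expectation over all price paths.
Enumerate all 2^5 = 32 price paths (U = up ×1.07, D = down ×0.79); each path with k up-moves has probability p*^k·(1−p*)^(5−k).
DDDDD: Ā=39.5861, payoff=0.0000, prob=0.000059
UDDDD: Ā=53.6165, payoff=0.0000, prob=0.000357
DUDDD: Ā=49.3605, payoff=0.0000, prob=0.000357
UUDDD: Ā=66.8554, payoff=7.0354, prob=0.002142
DDUDD: Ā=45.9983, payoff=0.0000, prob=0.000357
UDUDD: Ā=62.3015, payoff=2.4815, prob=0.002142
DUUDD: Ā=58.0455, payoff=0.0000, prob=0.002142
UUUDD: Ā=78.6186, payoff=18.7986, prob=0.012852
DDDUD: Ā=43.3421, payoff=0.0000, prob=0.000357
UDDUD: Ā=58.7039, payoff=0.0000, prob=0.002142
DUDUD: Ā=54.4479, payoff=0.0000, prob=0.002142
UUDUD: Ā=73.7459, payoff=13.9259, prob=0.012852
DDUUD: Ā=51.0857, payoff=0.0000, prob=0.002142
UDUUD: Ā=69.1920, payoff=9.3720, prob=0.012852
DUUUD: Ā=64.9360, payoff=5.1160, prob=0.012852
UUUUD: Ā=87.9513, payoff=28.1313, prob=0.077111
DDDDU: Ā=41.2438, payoff=0.0000, prob=0.000357
UDDDU: Ā=55.8618, payoff=0.0000, prob=0.002142
DUDDU: Ā=51.6058, payoff=0.0000, prob=0.002142
UUDDU: Ā=69.8965, payoff=10.0765, prob=0.012852
DDUDU: Ā=48.2436, payoff=0.0000, prob=0.002142
UDUDU: Ā=65.3426, payoff=5.5226, prob=0.012852
DUUDU: Ā=61.0866, payoff=1.2666, prob=0.012852
UUUDU: Ā=82.7375, payoff=22.9175, prob=0.077111
DDDUU: Ā=45.5874, payoff=0.0000, prob=0.002142
UDDUU: Ā=61.7450, payoff=1.9250, prob=0.012852
DUDUU: Ā=57.4890, payoff=0.0000, prob=0.012852
UUDUU: Ā=77.8648, payoff=18.0448, prob=0.077111
DDUUU: Ā=54.1267, payoff=0.0000, prob=0.012852
UDUUU: Ā=73.3109, payoff=13.4909, prob=0.077111
DUUUU: Ā=69.0549, payoff=9.2349, prob=0.077111
UUUUU: Ā=93.5300, payoff=33.7100, prob=0.462664
Price = Σ prob·payoff / R^5 = 23.545320 / 1.159274 = 20.3104

price = 20.3104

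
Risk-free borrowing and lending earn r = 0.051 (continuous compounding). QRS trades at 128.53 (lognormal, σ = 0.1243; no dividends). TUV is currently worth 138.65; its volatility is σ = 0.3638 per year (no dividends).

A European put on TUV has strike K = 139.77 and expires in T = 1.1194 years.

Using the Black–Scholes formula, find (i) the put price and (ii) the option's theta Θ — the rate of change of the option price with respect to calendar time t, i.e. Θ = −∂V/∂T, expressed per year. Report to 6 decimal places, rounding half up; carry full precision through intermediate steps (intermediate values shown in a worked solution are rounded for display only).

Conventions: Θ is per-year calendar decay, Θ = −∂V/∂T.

σ√T = 0.3638·√1.1194 = 0.384907
d₁ = (ln(S/K) + (r+σ²/2)T) / (σ√T) = (ln(138.65/139.77) + (0.051+0.3638²/2)·1.1194) / 0.384907 = (-0.008045 + 0.131166) / 0.384907 = 0.319871
d₂ = d₁ − σ√T = 0.319871 − 0.384907 = -0.065035
e^{−rT} = 0.944510
N(−d₁) = 0.374533,  N(−d₂) = 0.525927
Put price V = K·e^{−rT}·N(−d₂) − S·N(−d₁) = 69.429801 − 51.929003 = 17.500798
φ(d₁) = (1/√(2π))·e^{−d₁²/2} = 0.379046
Θ = −S·φ(d₁)·σ/(2√T) + r·K·e^{−rT}·N(−d₂) = −9.035496 + 3.540920 = -5.494577

price = 17.500798
Θ = -5.494577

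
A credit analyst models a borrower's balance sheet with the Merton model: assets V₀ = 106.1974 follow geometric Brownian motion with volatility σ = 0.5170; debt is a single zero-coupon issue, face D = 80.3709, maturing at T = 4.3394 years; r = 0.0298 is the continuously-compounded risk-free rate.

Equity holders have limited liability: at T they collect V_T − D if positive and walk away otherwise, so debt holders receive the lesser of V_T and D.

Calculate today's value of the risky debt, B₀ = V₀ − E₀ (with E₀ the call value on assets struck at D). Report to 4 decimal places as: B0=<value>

B0=49.8929

Work the structural quantities from V₀ = 106.1974 against face 80.3709:
d₁ = [ln(V₀/D) + (r + σ²/2)T] / (σ√T)
   = [ln(106.1974/80.3709) + (0.0298 + 0.5·0.5170²)·4.3394] / (0.5170·√4.3394)
   = [0.278647 + 0.709251] / 1.076974 = 0.917291
d₂ = d₁ − σ√T = 0.917291 − 1.076974 = -0.159684
N(d₁) = 0.820505,  N(d₂) = 0.436565,  e^(−rT) = 0.878698
E₀ = V₀·N(d₁) − D·e^(−rT)·N(d₂)
   = 106.1974·0.820505 − 80.3709·0.878698·0.436565 = 56.304491
B₀ = V₀ − E₀ = 106.1974 − 56.304491 = 49.892909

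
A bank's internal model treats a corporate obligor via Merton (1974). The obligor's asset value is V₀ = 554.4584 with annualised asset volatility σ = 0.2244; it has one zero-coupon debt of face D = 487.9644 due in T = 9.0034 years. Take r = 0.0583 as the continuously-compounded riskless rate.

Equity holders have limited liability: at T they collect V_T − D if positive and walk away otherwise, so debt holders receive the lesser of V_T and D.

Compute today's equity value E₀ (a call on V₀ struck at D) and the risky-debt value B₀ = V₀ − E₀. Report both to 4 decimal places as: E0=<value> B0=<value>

With assets at 554.4584 and a single debt payment of 487.9644 at 9.0034 years:
d₁ = [ln(V₀/D) + (r + σ²/2)T] / (σ√T)
   = [ln(554.4584/487.9644) + (0.0583 + 0.5·0.2244²)·9.0034] / (0.2244·√9.0034)
   = [0.127749 + 0.751583] / 0.673327 = 1.305951
d₂ = d₁ − σ√T = 1.305951 − 0.673327 = 0.632624
N(d₁) = 0.904215,  N(d₂) = 0.736510,  e^(−rT) = 0.591616
E₀ = V₀·N(d₁) − D·e^(−rT)·N(d₂)
   = 554.4584·0.904215 − 487.9644·0.591616·0.736510 = 288.728606
B₀ = V₀ − E₀ = 554.4584 − 288.728606 = 265.729794

E0=288.7286 B0=265.7298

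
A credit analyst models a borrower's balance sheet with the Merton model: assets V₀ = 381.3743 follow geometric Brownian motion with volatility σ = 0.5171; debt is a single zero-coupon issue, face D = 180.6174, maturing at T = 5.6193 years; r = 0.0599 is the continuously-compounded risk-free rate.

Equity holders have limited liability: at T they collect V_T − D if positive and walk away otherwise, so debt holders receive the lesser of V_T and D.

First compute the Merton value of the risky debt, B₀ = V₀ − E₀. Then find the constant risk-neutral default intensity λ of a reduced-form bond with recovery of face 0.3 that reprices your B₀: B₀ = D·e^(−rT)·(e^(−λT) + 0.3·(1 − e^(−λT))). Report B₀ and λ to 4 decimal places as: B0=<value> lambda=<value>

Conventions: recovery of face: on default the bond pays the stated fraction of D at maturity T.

Apply the equity-as-call identities (strike 180.6174, horizon 5.6193 years):
d₁ = [ln(V₀/D) + (r + σ²/2)T] / (σ√T)
   = [ln(381.3743/180.6174) + (0.0599 + 0.5·0.5171²)·5.6193] / (0.5171·√5.6193)
   = [0.747400 + 1.087875] / 1.225789 = 1.497220
d₂ = d₁ − σ√T = 1.497220 − 1.225789 = 0.271431
N(d₁) = 0.932832,  N(d₂) = 0.606970,  e^(−rT) = 0.714197
E₀ = V₀·N(d₁) − D·e^(−rT)·N(d₂)
   = 381.3743·0.932832 − 180.6174·0.714197·0.606970 = 277.461131
B₀ = V₀ − E₀ = 381.3743 − 277.461131 = 103.913169
e^(−λT) = (B₀·e^(rT)/D − 0.3)/(1 − 0.3) = (103.9132·1.400173/180.6174 − 0.3)/0.7 = 0.72221547
λ = −ln(0.72221547)/5.6193 = 0.057913

B0=103.9132 lambda=0.0579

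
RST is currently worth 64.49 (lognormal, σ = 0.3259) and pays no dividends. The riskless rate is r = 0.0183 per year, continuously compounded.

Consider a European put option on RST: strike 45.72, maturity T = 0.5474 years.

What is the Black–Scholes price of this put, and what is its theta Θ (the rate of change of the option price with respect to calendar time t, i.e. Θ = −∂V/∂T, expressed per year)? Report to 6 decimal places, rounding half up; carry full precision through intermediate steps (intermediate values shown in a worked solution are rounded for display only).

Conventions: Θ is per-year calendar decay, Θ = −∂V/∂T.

σ√T = 0.3259·√0.5474 = 0.241122
d₁ = (ln(S/K) + (r+σ²/2)T) / (σ√T) = (ln(64.49/45.72) + (0.0183+0.3259²/2)·0.5474) / 0.241122 = (0.343974 + 0.039087) / 0.241122 = 1.588664
d₂ = d₁ − σ√T = 1.588664 − 0.241122 = 1.347542
e^{−rT} = 0.990033
N(−d₁) = 0.056068,  N(−d₂) = 0.088903
Put price V = K·e^{−rT}·N(−d₂) − S·N(−d₁) = 4.024128 − 3.615838 = 0.408291
φ(d₁) = (1/√(2π))·e^{−d₁²/2} = 0.112944
Θ = −S·φ(d₁)·σ/(2√T) + r·K·e^{−rT}·N(−d₂) = −1.604194 + 0.073642 = -1.530553

price = 0.408291
Θ = -1.530553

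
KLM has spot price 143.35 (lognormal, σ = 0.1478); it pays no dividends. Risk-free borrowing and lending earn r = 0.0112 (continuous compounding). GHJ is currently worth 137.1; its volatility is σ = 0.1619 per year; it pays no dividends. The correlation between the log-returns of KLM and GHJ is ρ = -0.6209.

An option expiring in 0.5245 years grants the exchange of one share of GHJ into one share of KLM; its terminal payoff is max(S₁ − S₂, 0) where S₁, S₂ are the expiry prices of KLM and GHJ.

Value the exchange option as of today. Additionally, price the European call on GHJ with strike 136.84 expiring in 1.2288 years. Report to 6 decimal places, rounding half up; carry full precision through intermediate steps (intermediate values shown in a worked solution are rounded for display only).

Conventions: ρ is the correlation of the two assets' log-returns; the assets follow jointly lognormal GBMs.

σ_eff = √(σ₁² + σ₂² − 2ρσ₁σ₂) = √(0.1478² + 0.1619² − 2·-0.6209·0.1478·0.1619) = 0.278875
d₁ = (ln(S₁/S₂) + (q₂ − q₁ + σ_eff²/2)T) / (σ_eff√T) = (ln(143.35/137.1) + (0.0 − 0.0 + 0.038886)·0.5245) / 0.201968 = 0.321705
d₂ = d₁ − σ_eff√T = 0.321705 − 0.201968 = 0.119737
N(d₁) = 0.626162,  N(d₂) = 0.547654
V = S₁·e^{−q₁T}·N(d₁) − S₂·e^{−q₂T}·N(d₂) = 89.760320 − 75.083416 = 14.676904
[vanilla: GHJ call K=136.84]
σ√T = 0.1619·√1.2288 = 0.179468
d₁ = (ln(S/K) + (r+σ²/2)T) / (σ√T) = (ln(137.1/136.84) + (0.0112+0.1619²/2)·1.2288) / 0.179468 = (0.001898 + 0.029867) / 0.179468 = 0.176996
d₂ = d₁ − σ√T = 0.176996 − 0.179468 = -0.002472
e^{−rT} = 0.986332
N(d₁) = 0.570244,  N(d₂) = 0.499014
price = S·N(d₁) − K·e^{−rT}·N(d₂) = 78.180500 − 67.351716 = 10.828783

exchange price = 14.676904
price(GHJ call K=136.84) = 10.828783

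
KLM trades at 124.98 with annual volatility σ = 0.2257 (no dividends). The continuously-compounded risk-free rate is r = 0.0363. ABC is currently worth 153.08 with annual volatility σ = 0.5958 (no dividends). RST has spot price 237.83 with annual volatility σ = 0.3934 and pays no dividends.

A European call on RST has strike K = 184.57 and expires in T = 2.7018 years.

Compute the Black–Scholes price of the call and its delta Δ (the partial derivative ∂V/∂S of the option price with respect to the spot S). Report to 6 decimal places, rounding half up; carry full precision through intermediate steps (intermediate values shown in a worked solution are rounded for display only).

σ√T = 0.3934·√2.7018 = 0.646638
d₁ = (ln(S/K) + (r+σ²/2)T) / (σ√T) = (ln(237.83/184.57) + (0.0363+0.3934²/2)·2.7018) / 0.646638 = (0.253527 + 0.307145) / 0.646638 = 0.867059
d₂ = d₁ − σ√T = 0.867059 − 0.646638 = 0.220421
e^{−rT} = 0.906581
N(d₁) = 0.807045,  N(d₂) = 0.587228
Call price V = S·N(d₁) − K·e^{−rT}·N(d₂) = 191.939532 − 98.259508 = 93.680024
Δ = N(d₁) = 0.807045

price = 93.680024
Δ = 0.807045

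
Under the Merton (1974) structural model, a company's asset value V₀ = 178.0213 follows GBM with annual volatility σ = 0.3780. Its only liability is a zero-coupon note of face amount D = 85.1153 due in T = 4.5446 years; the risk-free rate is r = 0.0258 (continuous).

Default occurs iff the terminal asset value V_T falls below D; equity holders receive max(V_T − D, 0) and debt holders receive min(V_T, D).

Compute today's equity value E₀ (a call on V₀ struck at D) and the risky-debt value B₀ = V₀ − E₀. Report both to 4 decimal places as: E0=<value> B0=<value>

E0=108.8963 B0=69.1250

Work the structural quantities from V₀ = 178.0213 against face 85.1153:
d₁ = [ln(V₀/D) + (r + σ²/2)T] / (σ√T)
   = [ln(178.0213/85.1153) + (0.0258 + 0.5·0.3780²)·4.5446] / (0.3780·√4.5446)
   = [0.737896 + 0.441926] / 0.805823 = 1.464121
d₂ = d₁ − σ√T = 1.464121 − 0.805823 = 0.658298
N(d₁) = 0.928420,  N(d₂) = 0.744827,  e^(−rT) = 0.889362
E₀ = V₀·N(d₁) − D·e^(−rT)·N(d₂)
   = 178.0213·0.928420 − 85.1153·0.889362·0.744827 = 108.896318
B₀ = V₀ − E₀ = 178.0213 − 108.896318 = 69.124982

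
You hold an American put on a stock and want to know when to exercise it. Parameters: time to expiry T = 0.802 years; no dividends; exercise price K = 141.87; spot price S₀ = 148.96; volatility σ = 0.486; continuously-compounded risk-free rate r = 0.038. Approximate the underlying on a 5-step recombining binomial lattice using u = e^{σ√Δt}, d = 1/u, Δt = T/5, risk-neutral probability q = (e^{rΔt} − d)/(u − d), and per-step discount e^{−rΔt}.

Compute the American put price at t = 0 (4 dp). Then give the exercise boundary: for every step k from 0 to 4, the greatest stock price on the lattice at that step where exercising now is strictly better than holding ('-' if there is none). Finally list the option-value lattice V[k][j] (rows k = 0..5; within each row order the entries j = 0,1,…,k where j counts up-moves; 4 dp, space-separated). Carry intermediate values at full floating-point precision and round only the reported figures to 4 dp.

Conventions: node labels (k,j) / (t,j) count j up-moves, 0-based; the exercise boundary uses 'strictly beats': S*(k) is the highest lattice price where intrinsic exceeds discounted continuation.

price = 20.9105
boundary = - - - 83.0755 100.9265
tree:
20.9105
30.6530 10.0693
43.4078 16.5026 2.8614
58.7945 26.4215 5.4023 0.0000
73.4882 40.9435 10.1996 0.0000 0.0000
85.5830 58.7945 19.2568 0.0000 0.0000 0.0000

params: Δt=0.16040 u=1.21488 d=0.82313 q=0.46710 e^(-rΔt)=0.99392
t_5 payoffs: 85.5830 58.7945 19.2568 0.0000 0.0000 0.0000
t_4: node(4,0) S=68.3818 payoff=73.4882 vs cont=72.6261 → 73.4882 [stop]  node(4,1) S=100.9265 payoff=40.9435 vs cont=40.0814 → 40.9435 [stop]  node(4,2) S=148.9600 payoff=0.0000 vs cont=10.1996 → 10.1996 [wait]  node(4,3) S=219.8540 payoff=0.0000 vs cont=0.0000 → 0.0000 [wait]  node(4,4) S=324.4882 payoff=0.0000 vs cont=0.0000 → 0.0000 [wait]  ⇒ S*(4)=100.9265
t_3: node(3,0) S=83.0755 payoff=58.7945 vs cont=57.9325 → 58.7945 [stop]  node(3,1) S=122.6132 payoff=19.2568 vs cont=26.4215 → 26.4215 [wait]  node(3,2) S=180.9681 payoff=0.0000 vs cont=5.4023 → 5.4023 [wait]  node(3,3) S=267.0955 payoff=0.0000 vs cont=0.0000 → 0.0000 [wait]  ⇒ S*(3)=83.0755
t_2: node(2,0) S=100.9265 payoff=40.9435 vs cont=43.4078 → 43.4078 [wait]  node(2,1) S=148.9600 payoff=0.0000 vs cont=16.5026 → 16.5026 [wait]  node(2,2) S=219.8540 payoff=0.0000 vs cont=2.8614 → 2.8614 [wait]  ⇒ S*(2)=-
t_1: node(1,0) S=122.6132 payoff=19.2568 vs cont=30.6530 → 30.6530 [wait]  node(1,1) S=180.9681 payoff=0.0000 vs cont=10.0693 → 10.0693 [wait]  ⇒ S*(1)=-
t_0: node(0,0) S=148.9600 payoff=0.0000 vs cont=20.9105 → 20.9105 [wait]  ⇒ S*(0)=-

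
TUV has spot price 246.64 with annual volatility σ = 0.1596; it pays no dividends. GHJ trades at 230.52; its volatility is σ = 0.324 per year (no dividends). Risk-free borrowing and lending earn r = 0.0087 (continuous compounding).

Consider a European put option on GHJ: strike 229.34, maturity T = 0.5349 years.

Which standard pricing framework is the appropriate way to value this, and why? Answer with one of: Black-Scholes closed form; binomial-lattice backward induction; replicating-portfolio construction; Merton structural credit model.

Key observation: with GHJ following a GBM at constant σ and r, the European put struck at 229.34 prices in closed form — nothing here needs a stepwise model or a balance sheet.

framework: Black-Scholes closed form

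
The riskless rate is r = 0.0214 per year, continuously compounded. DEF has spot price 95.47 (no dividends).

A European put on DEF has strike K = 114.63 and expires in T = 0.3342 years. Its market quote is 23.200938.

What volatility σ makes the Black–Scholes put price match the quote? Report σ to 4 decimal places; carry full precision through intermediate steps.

sigma = 0.4934

At σ = 0.4934 the Black–Scholes value reproduces the quote:
σ√T = 0.4934·√0.3342 = 0.285235
d₁ = (ln(S/K) + (r+σ²/2)T) / (σ√T) = (ln(95.47/114.63) + (0.0214+0.4934²/2)·0.3342) / 0.285235 = (-0.182897 + 0.047831) / 0.285235 = -0.473526
d₂ = d₁ − σ√T = -0.473526 − 0.285235 = -0.758761
e^{−rT} = 0.992874
N(−d₁) = 0.682081,  N(−d₂) = 0.776002
V = K·e^{−rT}·N(−d₂) − S·N(−d₁) = 88.319230 − 65.118292 = 23.200938 (equal to the quote); since ∂V/∂σ > 0 for all σ, the implied volatility is unique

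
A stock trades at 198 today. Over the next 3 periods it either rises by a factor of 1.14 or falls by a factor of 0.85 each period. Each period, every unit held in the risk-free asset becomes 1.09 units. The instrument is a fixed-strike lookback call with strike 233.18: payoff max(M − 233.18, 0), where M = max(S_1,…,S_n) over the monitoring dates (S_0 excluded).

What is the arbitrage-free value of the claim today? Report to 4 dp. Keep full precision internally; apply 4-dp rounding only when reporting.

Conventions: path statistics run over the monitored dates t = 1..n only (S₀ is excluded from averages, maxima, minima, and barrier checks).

price = 28.5348

Risk-neutral up-probability p* = (R−d)/(u−d) = (1.09−0.85)/(1.14−0.85) = 0.8276; the claim prices as the p*-weighted sum of path payoffs discounted by R^3.
Enumerate all 2^3 = 8 price paths (U = up ×1.14, D = down ×0.85); each path with k up-moves has probability p*^k·(1−p*)^(3−k).
DDD: M=168.3000, payoff=0.0000, prob=0.005125
UDD: M=225.7200, payoff=0.0000, prob=0.024601
DUD: M=191.8620, payoff=0.0000, prob=0.024601
UUD: M=257.3208, payoff=24.1408, prob=0.118086
DDU: M=168.3000, payoff=0.0000, prob=0.024601
UDU: M=225.7200, payoff=0.0000, prob=0.118086
DUU: M=218.7227, payoff=0.0000, prob=0.118086
UUU: M=293.3457, payoff=60.1657, prob=0.566813
Price = Σ prob·payoff / R^3 = 36.953393 / 1.295029 = 28.5348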